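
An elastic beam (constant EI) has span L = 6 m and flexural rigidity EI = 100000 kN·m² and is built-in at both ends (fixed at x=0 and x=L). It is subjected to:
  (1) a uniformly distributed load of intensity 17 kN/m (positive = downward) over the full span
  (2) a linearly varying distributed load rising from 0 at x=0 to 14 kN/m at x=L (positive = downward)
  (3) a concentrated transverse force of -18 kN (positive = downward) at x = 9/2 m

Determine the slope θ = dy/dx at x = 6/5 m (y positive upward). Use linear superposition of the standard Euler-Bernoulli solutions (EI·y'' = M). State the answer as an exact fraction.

Load 1 — uniform load w=17 kN/m over full span:
  θ_1 = -wx(L-x)(L-2x)/(12EI) = -17·(6/5)·(6-(6/5))·(6-2·(6/5))/(12·100000) = -459/1562500 rad
Load 2 — triangular load w₀=14 kN/m (0→w₀ over full span):
  θ_2 = -w₀(2x(L-x)(L-2x)(x+2L)+x²(L-x)²)/(120LEI) = -14·(2·(6/5)·(6-(6/5))·(6-2·(6/5))·((6/5)+2·6)+(6/5)²·(6-(6/5))²)/(120·6·100000) = -441/3906250 rad
Load 3 — point force P=-18 kN at a=9/2 m (b=L-a=3/2):
  θ_3 = -Pb²x(2aL-(3a+b)x)/(2L³EI)  [x≤a] = -(-18)·(3/2)²·(6/5)·(2·(9/2)·6-(3·(9/2)+(3/2))·(6/5))/(2·6³·100000) = 81/2000000 rad
Superposition: θ = Σ θ_i = -91539/250000000 rad ≈ -0.000366 rad

θ(6/5) = -91539/250000000 rad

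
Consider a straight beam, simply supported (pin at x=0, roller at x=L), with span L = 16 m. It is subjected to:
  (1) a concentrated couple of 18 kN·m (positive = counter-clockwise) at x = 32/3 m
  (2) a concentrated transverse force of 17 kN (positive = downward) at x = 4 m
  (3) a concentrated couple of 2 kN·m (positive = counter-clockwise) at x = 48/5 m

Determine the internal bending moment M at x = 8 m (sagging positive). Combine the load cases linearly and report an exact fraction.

Load 1 — applied couple M₀=18 kN·m at a=32/3 m (b=L-a=16/3):
  M_1 = M₀x/L  [x≤a] = 18·8/16 = 9 kN·m
Load 2 — point force P=17 kN at a=4 m (b=L-a=12):
  M_2 = Pa(L-x)/L  [x>a] = 17·4·(16-8)/16 = 34 kN·m
Load 3 — applied couple M₀=2 kN·m at a=48/5 m (b=L-a=32/5):
  M_3 = M₀x/L  [x≤a] = 2·8/16 = 1 kN·m
Superposition: M = Σ M_i = 44 kN·m ≈ 44.000000 kN·m

M(8) = 44 kN·m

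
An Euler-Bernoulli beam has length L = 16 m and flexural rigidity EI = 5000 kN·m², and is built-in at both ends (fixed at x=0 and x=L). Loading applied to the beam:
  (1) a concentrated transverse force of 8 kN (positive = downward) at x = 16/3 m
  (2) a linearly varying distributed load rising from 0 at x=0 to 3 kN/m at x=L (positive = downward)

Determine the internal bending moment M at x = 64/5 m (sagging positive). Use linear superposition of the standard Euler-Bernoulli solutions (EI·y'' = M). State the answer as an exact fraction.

M(64/5) = -2048/1125 kN·m

Load 1 — point force P=8 kN at a=16/3 m (b=L-a=32/3):
  M_1 = Pa²(a+3b)(L-x)/L³ - Pa²b/L²  [x>a] = 8·(16/3)²·((16/3)+3·(32/3))·(16-(64/5))/16³ - 8·(16/3)²·(32/3)/16² = -128/45 kN·m
Load 2 — triangular load w₀=3 kN/m (0→w₀ over full span):
  M_2 = 3w₀Lx/20 - w₀L²/30 - w₀x³/(6L) = 3·3·16·(64/5)/20 - 3·16²/30 - 3·(64/5)³/(6·16) = 128/125 kN·m
Superposition: M = Σ M_i = -2048/1125 kN·m ≈ -1.820444 kN·m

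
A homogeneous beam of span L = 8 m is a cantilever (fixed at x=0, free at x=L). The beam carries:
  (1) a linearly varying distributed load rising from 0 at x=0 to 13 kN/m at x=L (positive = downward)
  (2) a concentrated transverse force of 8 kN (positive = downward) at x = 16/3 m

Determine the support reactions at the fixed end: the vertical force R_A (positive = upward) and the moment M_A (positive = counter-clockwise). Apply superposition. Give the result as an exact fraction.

Load 1 — triangular load w₀=13 kN/m (0→w₀ over full span):
  R_A = w₀L/2 = 13·8/2 = 52 kN
  M_A = w₀L²/3 = 13·8²/3 = 832/3 kN·m
Load 2 — point force P=8 kN at a=16/3 m (b=L-a=8/3):
  R_A = P = 8 kN
  M_A = Pa = 8·(16/3) = 128/3 kN·m
Superposition: R_A = 60 kN, M_A = 320 kN·m

R_A = 60 kN, M_A = 320 kN·m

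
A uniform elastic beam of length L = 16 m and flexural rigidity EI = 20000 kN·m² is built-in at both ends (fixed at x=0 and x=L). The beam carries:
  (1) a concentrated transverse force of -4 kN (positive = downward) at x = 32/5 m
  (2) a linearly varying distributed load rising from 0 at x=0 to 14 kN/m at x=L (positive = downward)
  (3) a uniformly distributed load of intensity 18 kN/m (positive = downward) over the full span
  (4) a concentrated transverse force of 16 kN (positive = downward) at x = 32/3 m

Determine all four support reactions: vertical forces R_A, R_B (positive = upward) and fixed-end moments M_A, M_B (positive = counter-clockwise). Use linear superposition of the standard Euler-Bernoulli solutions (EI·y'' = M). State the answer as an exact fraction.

R_A = 604652/3375 kN, M_A = 1732096/3375 kN·m, R_B = 785848/3375 kN, M_B = -2008064/3375 kN·m

Load 1 — point force P=-4 kN at a=32/5 m (b=L-a=48/5):
  R_A = Pb²(3a+b)/L³ = (-4)·(48/5)²·(3·(32/5)+(48/5))/16³ = -324/125 kN
  M_A = Pab²/L² = (-4)·(32/5)·(48/5)²/16² = -1152/125 kN·m
  R_B = Pa²(a+3b)/L³ = (-4)·(32/5)²·((32/5)+3·(48/5))/16³ = -176/125 kN
  M_B = -Pa²b/L² = -(-4)·(32/5)²·(48/5)/16² = 768/125 kN·m
Load 2 — triangular load w₀=14 kN/m (0→w₀ over full span):
  R_A = 3w₀L/20 = 3·14·16/20 = 168/5 kN
  M_A = w₀L²/30 = 14·16²/30 = 1792/15 kN·m
  R_B = 7w₀L/20 = 7·14·16/20 = 392/5 kN
  M_B = -w₀L²/20 = -14·16²/20 = -896/5 kN·m
Load 3 — uniform load w=18 kN/m over full span:
  R_A = wL/2 = 18·16/2 = 144 kN
  M_A = wL²/12 = 18·16²/12 = 384 kN·m
  R_B = wL/2 = 18·16/2 = 144 kN
  M_B = -wL²/12 = -18·16²/12 = -384 kN·m
Load 4 — point force P=16 kN at a=32/3 m (b=L-a=16/3):
  R_A = Pb²(3a+b)/L³ = 16·(16/3)²·(3·(32/3)+(16/3))/16³ = 112/27 kN
  M_A = Pab²/L² = 16·(32/3)·(16/3)²/16² = 512/27 kN·m
  R_B = Pa²(a+3b)/L³ = 16·(32/3)²·((32/3)+3·(16/3))/16³ = 320/27 kN
  M_B = -Pa²b/L² = -16·(32/3)²·(16/3)/16² = -1024/27 kN·m
Superposition: R_A = 604652/3375 kN, M_A = 1732096/3375 kN·m, R_B = 785848/3375 kN, M_B = -2008064/3375 kN·m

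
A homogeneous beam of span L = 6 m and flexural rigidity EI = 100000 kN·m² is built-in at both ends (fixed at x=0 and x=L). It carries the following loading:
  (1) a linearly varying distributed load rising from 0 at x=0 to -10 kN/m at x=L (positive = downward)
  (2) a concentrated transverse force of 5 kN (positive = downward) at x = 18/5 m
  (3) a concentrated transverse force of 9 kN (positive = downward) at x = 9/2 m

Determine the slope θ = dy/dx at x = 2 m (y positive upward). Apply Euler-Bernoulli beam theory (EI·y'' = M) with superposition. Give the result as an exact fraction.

Load 1 — triangular load w₀=-10 kN/m (0→w₀ over full span):
  θ_1 = -w₀(2x(L-x)(L-2x)(x+2L)+x²(L-x)²)/(120LEI) = -(-10)·(2·2·(6-2)·(6-2·2)·(2+2·6)+2²·(6-2)²)/(120·6·100000) = 2/28125 rad
Load 2 — point force P=5 kN at a=18/5 m (b=L-a=12/5):
  θ_2 = -Pb²x(2aL-(3a+b)x)/(2L³EI)  [x≤a] = -5·(12/5)²·2·(2·(18/5)·6-(3·(18/5)+(12/5))·2)/(2·6³·100000) = -7/312500 rad
Load 3 — point force P=9 kN at a=9/2 m (b=L-a=3/2):
  θ_3 = -Pb²x(2aL-(3a+b)x)/(2L³EI)  [x≤a] = -9·(3/2)²·2·(2·(9/2)·6-(3·(9/2)+(3/2))·2)/(2·6³·100000) = -9/400000 rad
Superposition: θ = Σ θ_i = 2359/90000000 rad ≈ 0.000026 rad

θ(2) = 2359/90000000 rad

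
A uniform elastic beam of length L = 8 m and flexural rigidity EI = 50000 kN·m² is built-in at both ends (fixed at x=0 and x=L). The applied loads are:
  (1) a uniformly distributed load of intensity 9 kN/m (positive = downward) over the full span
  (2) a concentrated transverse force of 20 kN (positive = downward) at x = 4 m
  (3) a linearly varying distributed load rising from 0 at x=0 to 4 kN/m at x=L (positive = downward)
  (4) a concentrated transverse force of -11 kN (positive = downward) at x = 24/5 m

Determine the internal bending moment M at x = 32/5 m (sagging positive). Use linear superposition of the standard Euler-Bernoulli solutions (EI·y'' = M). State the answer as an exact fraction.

M(32/5) = -8084/1875 kN·m

Load 1 — uniform load w=9 kN/m over full span:
  M_1 = wLx/2 - wL²/12 - wx²/2 = 9·8·(32/5)/2 - 9·8²/12 - 9·(32/5)²/2 = -48/25 kN·m
Load 2 — point force P=20 kN at a=4 m (b=L-a=4):
  M_2 = Pa²(a+3b)(L-x)/L³ - Pa²b/L²  [x>a] = 20·4²·(4+3·4)·(8-(32/5))/8³ - 20·4²·4/8² = -4 kN·m
Load 3 — triangular load w₀=4 kN/m (0→w₀ over full span):
  M_3 = 3w₀Lx/20 - w₀L²/30 - w₀x³/(6L) = 3·4·8·(32/5)/20 - 4·8²/30 - 4·(32/5)³/(6·8) = 128/375 kN·m
Load 4 — point force P=-11 kN at a=24/5 m (b=L-a=16/5):
  M_4 = Pa²(a+3b)(L-x)/L³ - Pa²b/L²  [x>a] = (-11)·(24/5)²·((24/5)+3·(16/5))·(8-(32/5))/8³ - (-11)·(24/5)²·(16/5)/8² = 792/625 kN·m
Superposition: M = Σ M_i = -8084/1875 kN·m ≈ -4.311467 kN·m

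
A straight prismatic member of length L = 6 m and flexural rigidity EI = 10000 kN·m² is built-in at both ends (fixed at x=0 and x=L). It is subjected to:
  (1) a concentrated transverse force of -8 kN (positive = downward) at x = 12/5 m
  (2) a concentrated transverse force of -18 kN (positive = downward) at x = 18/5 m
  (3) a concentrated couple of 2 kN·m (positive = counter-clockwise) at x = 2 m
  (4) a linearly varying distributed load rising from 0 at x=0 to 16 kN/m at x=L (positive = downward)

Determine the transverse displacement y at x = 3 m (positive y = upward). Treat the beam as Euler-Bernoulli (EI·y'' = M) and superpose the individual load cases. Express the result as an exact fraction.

y(3) = 13/625000 m

Load 1 — point force P=-8 kN at a=12/5 m (b=L-a=18/5):
  y_1 = -Pa²(L-x)²(3bL-(3b+a)(L-x))/(6L³EI)  [x>a] = -(-8)·(12/5)²·(6-3)²·(3·(18/5)·6-(3·(18/5)+(12/5))·(6-3))/(6·6³·10000) = 63/78125 m
Load 2 — point force P=-18 kN at a=18/5 m (b=L-a=12/5):
  y_2 = -Pb²x²(3aL-(3a+b)x)/(6L³EI)  [x≤a] = -(-18)·(12/5)²·3²·(3·(18/5)·6-(3·(18/5)+(12/5))·3)/(6·6³·10000) = 567/312500 m
Load 3 — applied couple M₀=2 kN·m at a=2 m (b=L-a=4):
  y_3 = (R_Ax³/6 - M_Ax²/2 - M₀(x-a)²/2)/EI  [x>a] with R_A=4/9, M_A=0 = ((4/9)·3³/6 - 0·3²/2 - 2·(3-2)²/2)/10000 = 1/10000 m
Load 4 — triangular load w₀=16 kN/m (0→w₀ over full span):
  y_4 = -w₀x²(L-x)²(x+2L)/(120LEI) = -16·3²·(6-3)²·(3+2·6)/(120·6·10000) = -27/10000 m
Superposition: y = Σ y_i = 13/625000 m ≈ 0.000021 m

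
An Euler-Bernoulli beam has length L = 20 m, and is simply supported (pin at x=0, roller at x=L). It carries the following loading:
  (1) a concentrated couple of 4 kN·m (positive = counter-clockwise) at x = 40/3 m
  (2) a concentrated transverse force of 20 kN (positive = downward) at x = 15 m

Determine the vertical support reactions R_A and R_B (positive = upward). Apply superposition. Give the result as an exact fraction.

Load 1 — applied couple M₀=4 kN·m at a=40/3 m (b=L-a=20/3):
  R_A = M₀/L = 4/20 = 1/5 kN
  R_B = -M₀/L = -4/20 = -1/5 kN
Load 2 — point force P=20 kN at a=15 m (b=L-a=5):
  R_A = Pb/L = 20·5/20 = 5 kN
  R_B = Pa/L = 20·15/20 = 15 kN
Superposition: R_A = 26/5 kN, R_B = 74/5 kN

R_A = 26/5 kN, R_B = 74/5 kN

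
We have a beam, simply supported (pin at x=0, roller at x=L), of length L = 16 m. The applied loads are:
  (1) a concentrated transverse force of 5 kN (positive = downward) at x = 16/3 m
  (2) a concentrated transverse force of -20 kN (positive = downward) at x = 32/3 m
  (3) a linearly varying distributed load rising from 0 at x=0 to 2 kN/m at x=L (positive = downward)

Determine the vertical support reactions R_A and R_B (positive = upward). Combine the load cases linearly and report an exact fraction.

Load 1 — point force P=5 kN at a=16/3 m (b=L-a=32/3):
  R_A = Pb/L = 5·(32/3)/16 = 10/3 kN
  R_B = Pa/L = 5·(16/3)/16 = 5/3 kN
Load 2 — point force P=-20 kN at a=32/3 m (b=L-a=16/3):
  R_A = Pb/L = (-20)·(16/3)/16 = -20/3 kN
  R_B = Pa/L = (-20)·(32/3)/16 = -40/3 kN
Load 3 — triangular load w₀=2 kN/m (0→w₀ over full span):
  R_A = w₀L/6 = 2·16/6 = 16/3 kN
  R_B = w₀L/3 = 2·16/3 = 32/3 kN
Superposition: R_A = 2 kN, R_B = -1 kN

R_A = 2 kN, R_B = -1 kN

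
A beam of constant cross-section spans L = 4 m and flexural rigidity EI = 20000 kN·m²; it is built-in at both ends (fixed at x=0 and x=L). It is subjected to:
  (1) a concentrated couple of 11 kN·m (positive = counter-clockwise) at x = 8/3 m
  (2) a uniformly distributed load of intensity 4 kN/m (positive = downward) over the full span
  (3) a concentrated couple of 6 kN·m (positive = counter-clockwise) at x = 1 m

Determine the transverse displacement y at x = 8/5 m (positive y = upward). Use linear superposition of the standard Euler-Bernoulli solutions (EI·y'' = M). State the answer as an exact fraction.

y(8/5) = -17639/112500000 m

Load 1 — applied couple M₀=11 kN·m at a=8/3 m (b=L-a=4/3):
  y_1 = (R_Ax³/6 - M_Ax²/2)/EI  [x≤a] with R_A=11/3, M_A=11/3 = ((11/3)·(8/5)³/6 - (11/3)·(8/5)²/2)/20000 = -77/703125 m
Load 2 — uniform load w=4 kN/m over full span:
  y_2 = -wx²(L-x)²/(24EI) = -4·(8/5)²·(4-(8/5))²/(24·20000) = -48/390625 m
Load 3 — applied couple M₀=6 kN·m at a=1 m (b=L-a=3):
  y_3 = (R_Ax³/6 - M_Ax²/2 - M₀(x-a)²/2)/EI  [x>a] with R_A=27/16, M_A=-9/8 = ((27/16)·(8/5)³/6 - (-9/8)·(8/5)²/2 - 6·((8/5)-1)²/2)/20000 = 189/2500000 m
Superposition: y = Σ y_i = -17639/112500000 m ≈ -0.000157 m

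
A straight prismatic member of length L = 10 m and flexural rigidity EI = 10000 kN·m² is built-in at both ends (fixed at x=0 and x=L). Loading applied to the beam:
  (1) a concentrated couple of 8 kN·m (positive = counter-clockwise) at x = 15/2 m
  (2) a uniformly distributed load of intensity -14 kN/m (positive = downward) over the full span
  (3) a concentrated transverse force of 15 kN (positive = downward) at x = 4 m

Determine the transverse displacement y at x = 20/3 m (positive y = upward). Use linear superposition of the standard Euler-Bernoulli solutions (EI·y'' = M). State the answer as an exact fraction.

y(20/3) = 2789/121500 m

Load 1 — applied couple M₀=8 kN·m at a=15/2 m (b=L-a=5/2):
  y_1 = (R_Ax³/6 - M_Ax²/2)/EI  [x≤a] with R_A=9/10, M_A=5/2 = ((9/10)·(20/3)³/6 - (5/2)·(20/3)²/2)/10000 = -1/900 m
Load 2 — uniform load w=-14 kN/m over full span:
  y_2 = -wx²(L-x)²/(24EI) = -(-14)·(20/3)²·(10-(20/3))²/(24·10000) = 7/243 m
Load 3 — point force P=15 kN at a=4 m (b=L-a=6):
  y_3 = -Pa²(L-x)²(3bL-(3b+a)(L-x))/(6L³EI)  [x>a] = -15·4²·(10-(20/3))²·(3·6·10-(3·6+4)·(10-(20/3)))/(6·10³·10000) = -16/3375 m
Superposition: y = Σ y_i = 2789/121500 m ≈ 0.022955 m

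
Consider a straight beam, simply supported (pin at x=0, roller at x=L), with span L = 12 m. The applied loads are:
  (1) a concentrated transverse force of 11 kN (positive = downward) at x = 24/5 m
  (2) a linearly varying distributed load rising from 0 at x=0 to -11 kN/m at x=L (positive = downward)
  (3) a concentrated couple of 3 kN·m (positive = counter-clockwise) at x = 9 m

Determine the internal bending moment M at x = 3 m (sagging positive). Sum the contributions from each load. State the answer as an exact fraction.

Load 1 — point force P=11 kN at a=24/5 m (b=L-a=36/5):
  M_1 = Pbx/L  [x≤a] = 11·(36/5)·3/12 = 99/5 kN·m
Load 2 — triangular load w₀=-11 kN/m (0→w₀ over full span):
  M_2 = w₀Lx/6 - w₀x³/(6L) = (-11)·12·3/6 - (-11)·3³/(6·12) = -495/8 kN·m
Load 3 — applied couple M₀=3 kN·m at a=9 m (b=L-a=3):
  M_3 = M₀x/L  [x≤a] = 3·3/12 = 3/4 kN·m
Superposition: M = Σ M_i = -1653/40 kN·m ≈ -41.325000 kN·m

M(3) = -1653/40 kN·m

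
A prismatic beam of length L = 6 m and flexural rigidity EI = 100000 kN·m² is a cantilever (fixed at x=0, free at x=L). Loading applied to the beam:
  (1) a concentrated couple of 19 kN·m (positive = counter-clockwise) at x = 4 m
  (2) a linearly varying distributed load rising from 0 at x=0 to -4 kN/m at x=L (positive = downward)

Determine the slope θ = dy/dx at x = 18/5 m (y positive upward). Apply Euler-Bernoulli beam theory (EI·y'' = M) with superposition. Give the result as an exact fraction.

Load 1 — applied couple M₀=19 kN·m at a=4 m (b=L-a=2):
  θ_1 = M₀x/EI  [x≤a] = 19·(18/5)/100000 = 171/250000 rad
Load 2 — triangular load w₀=-4 kN/m (0→w₀ over full span):
  θ_2 = (w₀Lx²/4-w₀L²x/3-w₀x⁴/(24L))/EI = ((-4)·6·(18/5)²/4-(-4)·6²·(18/5)/3-(-4)·(18/5)⁴/(24·6))/100000 = 15579/15625000 rad
Superposition: θ = Σ θ_i = 52533/31250000 rad ≈ 0.001681 rad

θ(18/5) = 52533/31250000 rad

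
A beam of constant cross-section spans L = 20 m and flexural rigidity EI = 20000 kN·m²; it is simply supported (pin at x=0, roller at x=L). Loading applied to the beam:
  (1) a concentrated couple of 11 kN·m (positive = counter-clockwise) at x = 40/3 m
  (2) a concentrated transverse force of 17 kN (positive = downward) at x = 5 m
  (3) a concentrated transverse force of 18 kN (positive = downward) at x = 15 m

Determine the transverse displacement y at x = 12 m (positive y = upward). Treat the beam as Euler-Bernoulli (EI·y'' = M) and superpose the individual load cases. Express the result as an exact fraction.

Load 1 — applied couple M₀=11 kN·m at a=40/3 m (b=L-a=20/3):
  y_1 = (M₀x³/(6L)+C₁x)/EI  [x≤a] with C₁=M₀(3b²-L²)/(6L)=-220/9 = (11·12³/(6·20)+(-220/9)·12)/20000 = -253/37500 m
Load 2 — point force P=17 kN at a=5 m (b=L-a=15):
  y_2 = -Pa(L-x)(2Lx-a²-x²)/(6LEI)  [x>a] = -17·5·(20-12)·(2·20·12-5²-12²)/(6·20·20000) = -5287/60000 m
Load 3 — point force P=18 kN at a=15 m (b=L-a=5):
  y_3 = -Pbx(L²-b²-x²)/(6LEI)  [x≤a] = -18·5·12·(20²-5²-12²)/(6·20·20000) = -2079/20000 m
Superposition: y = Σ y_i = -14911/75000 m ≈ -0.198813 m

y(12) = -14911/75000 m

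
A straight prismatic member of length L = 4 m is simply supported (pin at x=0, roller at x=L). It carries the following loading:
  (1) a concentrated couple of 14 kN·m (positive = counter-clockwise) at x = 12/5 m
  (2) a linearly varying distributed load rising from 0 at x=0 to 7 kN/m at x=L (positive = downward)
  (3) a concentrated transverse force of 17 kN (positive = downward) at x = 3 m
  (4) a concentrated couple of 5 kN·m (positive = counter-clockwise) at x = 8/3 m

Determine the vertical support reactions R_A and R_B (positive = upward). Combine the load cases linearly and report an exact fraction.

Load 1 — applied couple M₀=14 kN·m at a=12/5 m (b=L-a=8/5):
  R_A = M₀/L = 14/4 = 7/2 kN
  R_B = -M₀/L = -14/4 = -7/2 kN
Load 2 — triangular load w₀=7 kN/m (0→w₀ over full span):
  R_A = w₀L/6 = 7·4/6 = 14/3 kN
  R_B = w₀L/3 = 7·4/3 = 28/3 kN
Load 3 — point force P=17 kN at a=3 m (b=L-a=1):
  R_A = Pb/L = 17·1/4 = 17/4 kN
  R_B = Pa/L = 17·3/4 = 51/4 kN
Load 4 — applied couple M₀=5 kN·m at a=8/3 m (b=L-a=4/3):
  R_A = M₀/L = 5/4 kN
  R_B = -M₀/L = -5/4 kN
Superposition: R_A = 41/3 kN, R_B = 52/3 kN

R_A = 41/3 kN, R_B = 52/3 kN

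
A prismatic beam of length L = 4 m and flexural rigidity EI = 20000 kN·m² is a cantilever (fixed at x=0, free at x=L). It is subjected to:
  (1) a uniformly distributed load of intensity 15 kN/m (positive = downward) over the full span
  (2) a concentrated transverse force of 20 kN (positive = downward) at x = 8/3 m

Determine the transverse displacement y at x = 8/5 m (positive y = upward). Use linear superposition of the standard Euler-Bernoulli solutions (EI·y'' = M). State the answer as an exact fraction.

y(8/5) = -2008/234375 m

Load 1 — uniform load w=15 kN/m over full span:
  y_1 = -wx²(x²-4Lx+6L²)/(24EI) = -15·(8/5)²·((8/5)²-4·4·(8/5)+6·4²)/(24·20000) = -456/78125 m
Load 2 — point force P=20 kN at a=8/3 m (b=L-a=4/3):
  y_2 = -Px²(3a-x)/(6EI)  [x≤a] = -20·(8/5)²·(3·(8/3)-(8/5))/(6·20000) = -128/46875 m
Superposition: y = Σ y_i = -2008/234375 m ≈ -0.008567 m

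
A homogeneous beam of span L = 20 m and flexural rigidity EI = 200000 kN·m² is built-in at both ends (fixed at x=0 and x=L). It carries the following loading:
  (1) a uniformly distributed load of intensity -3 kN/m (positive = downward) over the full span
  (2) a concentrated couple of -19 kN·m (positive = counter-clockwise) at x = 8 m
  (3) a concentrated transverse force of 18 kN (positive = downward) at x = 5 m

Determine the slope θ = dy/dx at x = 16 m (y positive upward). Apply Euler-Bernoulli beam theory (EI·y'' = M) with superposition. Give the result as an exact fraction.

Load 1 — uniform load w=-3 kN/m over full span:
  θ_1 = -wx(L-x)(L-2x)/(12EI) = -(-3)·16·(20-16)·(20-2·16)/(12·200000) = -3/3125 rad
Load 2 — applied couple M₀=-19 kN·m at a=8 m (b=L-a=12):
  θ_2 = (R_Ax²/2 - M_Ax - M₀(x-a))/EI  [x>a] with R_A=-171/125, M_A=-57/25 = ((-171/125)·16²/2 - (-57/25)·16 - (-19)·(16-8))/200000 = 209/3125000 rad
Load 3 — point force P=18 kN at a=5 m (b=L-a=15):
  θ_3 = Pa²(L-x)(2bL-(3b+a)(L-x))/(2L³EI)  [x>a] = 18·5²·(20-16)·(2·15·20-(3·15+5)·(20-16))/(2·20³·200000) = 9/40000 rad
Superposition: θ = Σ θ_i = -16703/25000000 rad ≈ -0.000668 rad

θ(16) = -16703/25000000 rad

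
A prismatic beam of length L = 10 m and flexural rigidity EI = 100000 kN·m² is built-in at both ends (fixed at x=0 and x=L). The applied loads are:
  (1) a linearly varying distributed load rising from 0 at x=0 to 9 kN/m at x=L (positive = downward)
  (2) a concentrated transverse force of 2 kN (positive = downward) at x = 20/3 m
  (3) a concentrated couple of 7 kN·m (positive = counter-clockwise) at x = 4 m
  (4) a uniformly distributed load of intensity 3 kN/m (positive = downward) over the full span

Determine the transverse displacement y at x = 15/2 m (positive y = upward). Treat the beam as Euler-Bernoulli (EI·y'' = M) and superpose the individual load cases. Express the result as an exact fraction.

Load 1 — triangular load w₀=9 kN/m (0→w₀ over full span):
  y_1 = -w₀x²(L-x)²(x+2L)/(120LEI) = -9·(15/2)²·(10-(15/2))²·((15/2)+2·10)/(120·10·100000) = -297/409600 m
Load 2 — point force P=2 kN at a=20/3 m (b=L-a=10/3):
  y_2 = -Pa²(L-x)²(3bL-(3b+a)(L-x))/(6L³EI)  [x>a] = -2·(20/3)²·(10-(15/2))²·(3·(10/3)·10-(3·(10/3)+(20/3))·(10-(15/2)))/(6·10³·100000) = -7/129600 m
Load 3 — applied couple M₀=7 kN·m at a=4 m (b=L-a=6):
  y_3 = (R_Ax³/6 - M_Ax²/2 - M₀(x-a)²/2)/EI  [x>a] with R_A=126/125, M_A=21/25 = ((126/125)·(15/2)³/6 - (21/25)·(15/2)²/2 - 7·((15/2)-4)²/2)/100000 = 7/160000 m
Load 4 — uniform load w=3 kN/m over full span:
  y_4 = -wx²(L-x)²/(24EI) = -3·(15/2)²·(10-(15/2))²/(24·100000) = -9/20480 m
Superposition: y = Σ y_i = -974437/829440000 m ≈ -0.001175 m

y(15/2) = -974437/829440000 m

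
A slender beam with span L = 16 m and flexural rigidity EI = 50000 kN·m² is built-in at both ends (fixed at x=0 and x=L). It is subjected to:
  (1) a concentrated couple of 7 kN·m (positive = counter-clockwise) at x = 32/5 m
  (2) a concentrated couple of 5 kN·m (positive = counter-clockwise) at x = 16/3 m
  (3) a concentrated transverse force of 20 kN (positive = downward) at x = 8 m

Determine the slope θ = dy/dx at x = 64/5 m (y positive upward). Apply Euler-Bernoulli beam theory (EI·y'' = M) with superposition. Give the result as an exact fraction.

θ(64/5) = 2721/1953125 rad

Load 1 — applied couple M₀=7 kN·m at a=32/5 m (b=L-a=48/5):
  θ_1 = (R_Ax²/2 - M_Ax - M₀(x-a))/EI  [x>a] with R_A=63/100, M_A=21/25 = ((63/100)·(64/5)²/2 - (21/25)·(64/5) - 7·((64/5)-(32/5)))/50000 = -154/1953125 rad
Load 2 — applied couple M₀=5 kN·m at a=16/3 m (b=L-a=32/3):
  θ_2 = (R_Ax²/2 - M_Ax - M₀(x-a))/EI  [x>a] with R_A=5/12, M_A=0 = ((5/12)·(64/5)²/2 - 0·(64/5) - 5·((64/5)-(16/3)))/50000 = -1/15625 rad
Load 3 — point force P=20 kN at a=8 m (b=L-a=8):
  θ_3 = Pa²(L-x)(2bL-(3b+a)(L-x))/(2L³EI)  [x>a] = 20·8²·(16-(64/5))·(2·8·16-(3·8+8)·(16-(64/5)))/(2·16³·50000) = 24/15625 rad
Superposition: θ = Σ θ_i = 2721/1953125 rad ≈ 0.001393 rad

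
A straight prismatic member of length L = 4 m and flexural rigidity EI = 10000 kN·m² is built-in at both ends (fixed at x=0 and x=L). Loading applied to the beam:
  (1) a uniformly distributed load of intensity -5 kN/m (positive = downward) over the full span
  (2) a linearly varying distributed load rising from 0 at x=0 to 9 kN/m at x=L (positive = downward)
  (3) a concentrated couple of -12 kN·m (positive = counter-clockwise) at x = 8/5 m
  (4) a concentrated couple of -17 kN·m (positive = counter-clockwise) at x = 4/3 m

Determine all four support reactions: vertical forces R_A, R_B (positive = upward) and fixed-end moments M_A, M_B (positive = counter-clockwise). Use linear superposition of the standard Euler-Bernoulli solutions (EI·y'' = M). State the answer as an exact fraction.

Load 1 — uniform load w=-5 kN/m over full span:
  R_A = wL/2 = (-5)·4/2 = -10 kN
  M_A = wL²/12 = (-5)·4²/12 = -20/3 kN·m
  R_B = wL/2 = (-5)·4/2 = -10 kN
  M_B = -wL²/12 = -(-5)·4²/12 = 20/3 kN·m
Load 2 — triangular load w₀=9 kN/m (0→w₀ over full span):
  R_A = 3w₀L/20 = 3·9·4/20 = 27/5 kN
  M_A = w₀L²/30 = 9·4²/30 = 24/5 kN·m
  R_B = 7w₀L/20 = 7·9·4/20 = 63/5 kN
  M_B = -w₀L²/20 = -9·4²/20 = -36/5 kN·m
Load 3 — applied couple M₀=-12 kN·m at a=8/5 m (b=L-a=12/5):
  R_A = 6M₀ab/L³ = 6·(-12)·(8/5)·(12/5)/4³ = -108/25 kN
  M_A = M₀b(2a-b)/L² = (-12)·(12/5)·(2·(8/5)-(12/5))/4² = -36/25 kN·m
  R_B = -6M₀ab/L³ = -6·(-12)·(8/5)·(12/5)/4³ = 108/25 kN
  M_B = M₀a(2b-a)/L² = (-12)·(8/5)·(2·(12/5)-(8/5))/4² = -96/25 kN·m
Load 4 — applied couple M₀=-17 kN·m at a=4/3 m (b=L-a=8/3):
  R_A = 6M₀ab/L³ = 6·(-17)·(4/3)·(8/3)/4³ = -17/3 kN
  M_A = M₀b(2a-b)/L² = (-17)·(8/3)·(2·(4/3)-(8/3))/4² = 0 kN·m
  R_B = -6M₀ab/L³ = -6·(-17)·(4/3)·(8/3)/4³ = 17/3 kN
  M_B = M₀a(2b-a)/L² = (-17)·(4/3)·(2·(8/3)-(4/3))/4² = -17/3 kN·m
Superposition: R_A = -1094/75 kN, M_A = -248/75 kN·m, R_B = 944/75 kN, M_B = -251/25 kN·m

R_A = -1094/75 kN, M_A = -248/75 kN·m, R_B = 944/75 kN, M_B = -251/25 kN·m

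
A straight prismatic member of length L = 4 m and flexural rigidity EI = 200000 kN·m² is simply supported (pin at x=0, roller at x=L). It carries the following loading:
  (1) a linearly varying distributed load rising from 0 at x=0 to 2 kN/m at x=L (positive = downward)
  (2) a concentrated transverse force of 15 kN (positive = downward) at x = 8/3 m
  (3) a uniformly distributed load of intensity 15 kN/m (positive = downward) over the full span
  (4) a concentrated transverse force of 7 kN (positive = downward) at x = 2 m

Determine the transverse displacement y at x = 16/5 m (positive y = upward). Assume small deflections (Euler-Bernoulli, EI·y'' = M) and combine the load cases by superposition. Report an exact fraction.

y(16/5) = -5070581/21093750000 m

Load 1 — triangular load w₀=2 kN/m (0→w₀ over full span):
  y_1 = -w₀x(7L⁴-10L²x²+3x⁴)/(360LEI) = -2·(16/5)·(7·4⁴-10·4²·(16/5)²+3·(16/5)⁴)/(360·4·200000) = -508/48828125 m
Load 2 — point force P=15 kN at a=8/3 m (b=L-a=4/3):
  y_2 = -Pa(L-x)(2Lx-a²-x²)/(6LEI)  [x>a] = -15·(8/3)·(4-(16/5))·(2·4·(16/5)-(8/3)²-(16/5)²)/(6·4·200000) = -116/2109375 m
Load 3 — uniform load w=15 kN/m over full span:
  y_3 = -wx(L³-2Lx²+x³)/(24EI) = -15·(16/5)·(4³-2·4·(16/5)²+(16/5)³)/(24·200000) = -58/390625 m
Load 4 — point force P=7 kN at a=2 m (b=L-a=2):
  y_4 = -Pa(L-x)(2Lx-a²-x²)/(6LEI)  [x>a] = -7·2·(4-(16/5))·(2·4·(16/5)-2²-(16/5)²)/(6·4·200000) = -497/18750000 m
Superposition: y = Σ y_i = -5070581/21093750000 m ≈ -0.000240 m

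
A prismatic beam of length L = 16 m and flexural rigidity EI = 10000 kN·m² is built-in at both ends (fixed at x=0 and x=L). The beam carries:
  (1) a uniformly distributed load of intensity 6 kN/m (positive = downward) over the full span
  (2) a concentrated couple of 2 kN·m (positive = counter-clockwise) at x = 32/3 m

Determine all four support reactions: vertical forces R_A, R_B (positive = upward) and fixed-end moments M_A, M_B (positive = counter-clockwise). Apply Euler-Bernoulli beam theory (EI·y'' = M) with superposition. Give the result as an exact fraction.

Load 1 — uniform load w=6 kN/m over full span:
  R_A = wL/2 = 6·16/2 = 48 kN
  M_A = wL²/12 = 6·16²/12 = 128 kN·m
  R_B = wL/2 = 6·16/2 = 48 kN
  M_B = -wL²/12 = -6·16²/12 = -128 kN·m
Load 2 — applied couple M₀=2 kN·m at a=32/3 m (b=L-a=16/3):
  R_A = 6M₀ab/L³ = 6·2·(32/3)·(16/3)/16³ = 1/6 kN
  M_A = M₀b(2a-b)/L² = 2·(16/3)·(2·(32/3)-(16/3))/16² = 2/3 kN·m
  R_B = -6M₀ab/L³ = -6·2·(32/3)·(16/3)/16³ = -1/6 kN
  M_B = M₀a(2b-a)/L² = 2·(32/3)·(2·(16/3)-(32/3))/16² = 0 kN·m
Superposition: R_A = 289/6 kN, M_A = 386/3 kN·m, R_B = 287/6 kN, M_B = -128 kN·m

R_A = 289/6 kN, M_A = 386/3 kN·m, R_B = 287/6 kN, M_B = -128 kN·m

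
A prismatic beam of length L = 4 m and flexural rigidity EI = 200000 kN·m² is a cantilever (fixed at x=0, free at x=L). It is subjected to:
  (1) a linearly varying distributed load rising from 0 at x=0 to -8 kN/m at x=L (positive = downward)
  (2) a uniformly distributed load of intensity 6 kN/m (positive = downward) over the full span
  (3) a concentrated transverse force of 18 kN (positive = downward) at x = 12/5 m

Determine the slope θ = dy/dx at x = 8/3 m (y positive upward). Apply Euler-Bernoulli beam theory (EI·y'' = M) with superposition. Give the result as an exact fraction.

Load 1 — triangular load w₀=-8 kN/m (0→w₀ over full span):
  θ_1 = (w₀Lx²/4-w₀L²x/3-w₀x⁴/(24L))/EI = ((-8)·4·(8/3)²/4-(-8)·4²·(8/3)/3-(-8)·(8/3)⁴/(24·4))/200000 = 232/759375 rad
Load 2 — uniform load w=6 kN/m over full span:
  θ_2 = -wx(x²-3Lx+3L²)/(6EI) = -6·(8/3)·((8/3)²-3·4·(8/3)+3·4²)/(6·200000) = -26/84375 rad
Load 3 — point force P=18 kN at a=12/5 m (b=L-a=8/5):
  θ_3 = -Pa²/(2EI)  [x>a] = -18·(12/5)²/(2·200000) = -81/312500 rad
Superposition: θ = Σ θ_i = -19883/75937500 rad ≈ -0.000262 rad

θ(8/3) = -19883/75937500 rad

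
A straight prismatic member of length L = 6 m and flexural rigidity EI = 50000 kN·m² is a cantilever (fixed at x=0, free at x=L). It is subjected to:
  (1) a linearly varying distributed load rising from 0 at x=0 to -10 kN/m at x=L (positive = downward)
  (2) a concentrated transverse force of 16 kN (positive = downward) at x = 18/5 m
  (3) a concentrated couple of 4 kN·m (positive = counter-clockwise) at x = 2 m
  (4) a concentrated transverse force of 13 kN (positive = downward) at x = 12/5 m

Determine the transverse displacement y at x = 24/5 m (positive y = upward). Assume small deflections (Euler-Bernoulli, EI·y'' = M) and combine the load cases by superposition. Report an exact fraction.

y(24/5) = 145399/19531250 m

Load 1 — triangular load w₀=-10 kN/m (0→w₀ over full span):
  y_1 = (w₀Lx³/12-w₀L²x²/6-w₀x⁵/(120L))/EI = ((-10)·6·(24/5)³/12-(-10)·6²·(24/5)²/6-(-10)·(24/5)⁵/(120·6))/50000 = 168912/9765625 m
Load 2 — point force P=16 kN at a=18/5 m (b=L-a=12/5):
  y_2 = -Pa²(3x-a)/(6EI)  [x>a] = -16·(18/5)²·(3·(24/5)-(18/5))/(6·50000) = -2916/390625 m
Load 3 — applied couple M₀=4 kN·m at a=2 m (b=L-a=4):
  y_3 = M₀a(2x-a)/(2EI)  [x>a] = 4·2·(2·(24/5)-2)/(2·50000) = 19/31250 m
Load 4 — point force P=13 kN at a=12/5 m (b=L-a=18/5):
  y_4 = -Pa²(3x-a)/(6EI)  [x>a] = -13·(12/5)²·(3·(24/5)-(12/5))/(6·50000) = -234/78125 m
Superposition: y = Σ y_i = 145399/19531250 m ≈ 0.007444 m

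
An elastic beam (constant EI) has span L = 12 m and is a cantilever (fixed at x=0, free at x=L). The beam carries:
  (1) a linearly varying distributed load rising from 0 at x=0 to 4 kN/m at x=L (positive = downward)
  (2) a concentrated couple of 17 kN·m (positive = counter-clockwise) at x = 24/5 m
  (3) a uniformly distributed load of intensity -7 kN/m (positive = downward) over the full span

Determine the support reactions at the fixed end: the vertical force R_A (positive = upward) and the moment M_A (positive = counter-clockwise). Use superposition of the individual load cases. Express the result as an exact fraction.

Load 1 — triangular load w₀=4 kN/m (0→w₀ over full span):
  R_A = w₀L/2 = 4·12/2 = 24 kN
  M_A = w₀L²/3 = 4·12²/3 = 192 kN·m
Load 2 — applied couple M₀=17 kN·m at a=24/5 m (b=L-a=36/5):
  R_A = 0 kN
  M_A = -M₀ = -17 kN·m
Load 3 — uniform load w=-7 kN/m over full span:
  R_A = wL = (-7)·12 = -84 kN
  M_A = wL²/2 = (-7)·12²/2 = -504 kN·m
Superposition: R_A = -60 kN, M_A = -329 kN·m

R_A = -60 kN, M_A = -329 kN·m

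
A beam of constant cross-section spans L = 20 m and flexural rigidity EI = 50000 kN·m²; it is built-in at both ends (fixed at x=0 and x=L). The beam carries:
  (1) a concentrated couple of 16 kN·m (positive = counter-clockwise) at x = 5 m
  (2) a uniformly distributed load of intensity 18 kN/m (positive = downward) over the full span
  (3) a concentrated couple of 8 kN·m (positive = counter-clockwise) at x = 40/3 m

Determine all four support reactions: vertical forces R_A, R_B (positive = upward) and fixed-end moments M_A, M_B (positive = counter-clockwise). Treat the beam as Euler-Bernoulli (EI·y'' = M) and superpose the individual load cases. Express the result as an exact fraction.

R_A = 5443/30 kN, M_A = 1799/3 kN·m, R_B = 5357/30 kN, M_B = -595 kN·m

Load 1 — applied couple M₀=16 kN·m at a=5 m (b=L-a=15):
  R_A = 6M₀ab/L³ = 6·16·5·15/20³ = 9/10 kN
  M_A = M₀b(2a-b)/L² = 16·15·(2·5-15)/20² = -3 kN·m
  R_B = -6M₀ab/L³ = -6·16·5·15/20³ = -9/10 kN
  M_B = M₀a(2b-a)/L² = 16·5·(2·15-5)/20² = 5 kN·m
Load 2 — uniform load w=18 kN/m over full span:
  R_A = wL/2 = 18·20/2 = 180 kN
  M_A = wL²/12 = 18·20²/12 = 600 kN·m
  R_B = wL/2 = 18·20/2 = 180 kN
  M_B = -wL²/12 = -18·20²/12 = -600 kN·m
Load 3 — applied couple M₀=8 kN·m at a=40/3 m (b=L-a=20/3):
  R_A = 6M₀ab/L³ = 6·8·(40/3)·(20/3)/20³ = 8/15 kN
  M_A = M₀b(2a-b)/L² = 8·(20/3)·(2·(40/3)-(20/3))/20² = 8/3 kN·m
  R_B = -6M₀ab/L³ = -6·8·(40/3)·(20/3)/20³ = -8/15 kN
  M_B = M₀a(2b-a)/L² = 8·(40/3)·(2·(20/3)-(40/3))/20² = 0 kN·m
Superposition: R_A = 5443/30 kN, M_A = 1799/3 kN·m, R_B = 5357/30 kN, M_B = -595 kN·m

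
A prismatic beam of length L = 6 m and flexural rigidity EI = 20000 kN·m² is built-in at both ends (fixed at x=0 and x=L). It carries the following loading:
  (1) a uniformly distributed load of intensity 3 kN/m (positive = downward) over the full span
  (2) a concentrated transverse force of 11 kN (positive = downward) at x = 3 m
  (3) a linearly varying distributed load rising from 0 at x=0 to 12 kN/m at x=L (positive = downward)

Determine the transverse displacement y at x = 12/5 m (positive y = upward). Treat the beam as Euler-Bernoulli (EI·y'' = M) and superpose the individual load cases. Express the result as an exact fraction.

Load 1 — uniform load w=3 kN/m over full span:
  y_1 = -wx²(L-x)²/(24EI) = -3·(12/5)²·(6-(12/5))²/(24·20000) = -729/1562500 m
Load 2 — point force P=11 kN at a=3 m (b=L-a=3):
  y_2 = -Pb²x²(3aL-(3a+b)x)/(6L³EI)  [x≤a] = -11·3²·(12/5)²·(3·3·6-(3·3+3)·(12/5))/(6·6³·20000) = -693/1250000 m
Load 3 — triangular load w₀=12 kN/m (0→w₀ over full span):
  y_3 = -w₀x²(L-x)²(x+2L)/(120LEI) = -12·(12/5)²·(6-(12/5))²·((12/5)+2·6)/(120·6·20000) = -8748/9765625 m
Superposition: y = Σ y_i = -299493/156250000 m ≈ -0.001917 m

y(12/5) = -299493/156250000 m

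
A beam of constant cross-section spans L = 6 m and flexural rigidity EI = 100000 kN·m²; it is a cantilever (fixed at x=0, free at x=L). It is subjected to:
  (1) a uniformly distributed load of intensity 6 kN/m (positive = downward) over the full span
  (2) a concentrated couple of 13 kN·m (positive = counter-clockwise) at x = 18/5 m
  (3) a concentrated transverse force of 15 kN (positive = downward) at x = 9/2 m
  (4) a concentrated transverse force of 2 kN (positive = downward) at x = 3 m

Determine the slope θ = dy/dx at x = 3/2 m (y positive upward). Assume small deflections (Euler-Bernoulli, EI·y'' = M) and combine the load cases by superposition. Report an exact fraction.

Load 1 — uniform load w=6 kN/m over full span:
  θ_1 = -wx(x²-3Lx+3L²)/(6EI) = -6·(3/2)·((3/2)²-3·6·(3/2)+3·6²)/(6·100000) = -999/800000 rad
Load 2 — applied couple M₀=13 kN·m at a=18/5 m (b=L-a=12/5):
  θ_2 = M₀x/EI  [x≤a] = 13·(3/2)/100000 = 39/200000 rad
Load 3 — point force P=15 kN at a=9/2 m (b=L-a=3/2):
  θ_3 = -Px(2a-x)/(2EI)  [x≤a] = -15·(3/2)·(2·(9/2)-(3/2))/(2·100000) = -27/32000 rad
Load 4 — point force P=2 kN at a=3 m (b=L-a=3):
  θ_4 = -Px(2a-x)/(2EI)  [x≤a] = -2·(3/2)·(2·3-(3/2))/(2·100000) = -27/400000 rad
Superposition: θ = Σ θ_i = -393/200000 rad ≈ -0.001965 rad

θ(3/2) = -393/200000 rad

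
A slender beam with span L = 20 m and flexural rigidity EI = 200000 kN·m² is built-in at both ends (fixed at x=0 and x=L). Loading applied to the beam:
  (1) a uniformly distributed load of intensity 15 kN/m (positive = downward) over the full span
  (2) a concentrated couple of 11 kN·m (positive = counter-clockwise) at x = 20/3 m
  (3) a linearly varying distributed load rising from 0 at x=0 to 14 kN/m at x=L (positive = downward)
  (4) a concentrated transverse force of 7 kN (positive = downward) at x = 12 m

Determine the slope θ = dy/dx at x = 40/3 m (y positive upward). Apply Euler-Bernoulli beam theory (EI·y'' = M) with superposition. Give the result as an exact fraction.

θ(40/3) = 330731/60750000 rad

Load 1 — uniform load w=15 kN/m over full span:
  θ_1 = -wx(L-x)(L-2x)/(12EI) = -15·(40/3)·(20-(40/3))·(20-2·(40/3))/(12·200000) = 1/270 rad
Load 2 — applied couple M₀=11 kN·m at a=20/3 m (b=L-a=40/3):
  θ_2 = (R_Ax²/2 - M_Ax - M₀(x-a))/EI  [x>a] with R_A=11/15, M_A=0 = ((11/15)·(40/3)²/2 - 0·(40/3) - 11·((40/3)-(20/3)))/200000 = -11/270000 rad
Load 3 — triangular load w₀=14 kN/m (0→w₀ over full span):
  θ_3 = -w₀(2x(L-x)(L-2x)(x+2L)+x²(L-x)²)/(120LEI) = -14·(2·(40/3)·(20-(40/3))·(20-2·(40/3))·((40/3)+2·20)+(40/3)²·(20-(40/3))²)/(120·20·200000) = 49/30375 rad
Load 4 — point force P=7 kN at a=12 m (b=L-a=8):
  θ_4 = Pa²(L-x)(2bL-(3b+a)(L-x))/(2L³EI)  [x>a] = 7·12²·(20-(40/3))·(2·8·20-(3·8+12)·(20-(40/3)))/(2·20³·200000) = 21/125000 rad
Superposition: θ = Σ θ_i = 330731/60750000 rad ≈ 0.005444 rad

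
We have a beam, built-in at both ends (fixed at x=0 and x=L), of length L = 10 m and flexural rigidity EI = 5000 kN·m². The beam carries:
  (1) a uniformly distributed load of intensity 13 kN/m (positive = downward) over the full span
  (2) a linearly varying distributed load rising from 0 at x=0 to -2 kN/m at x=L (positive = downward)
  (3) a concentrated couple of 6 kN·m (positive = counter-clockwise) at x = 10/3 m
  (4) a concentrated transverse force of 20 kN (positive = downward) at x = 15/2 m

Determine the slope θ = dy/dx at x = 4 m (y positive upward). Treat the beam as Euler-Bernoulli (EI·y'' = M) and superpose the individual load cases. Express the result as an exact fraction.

θ(4) = -573/50000 rad

Load 1 — uniform load w=13 kN/m over full span:
  θ_1 = -wx(L-x)(L-2x)/(12EI) = -13·4·(10-4)·(10-2·4)/(12·5000) = -13/1250 rad
Load 2 — triangular load w₀=-2 kN/m (0→w₀ over full span):
  θ_2 = -w₀(2x(L-x)(L-2x)(x+2L)+x²(L-x)²)/(120LEI) = -(-2)·(2·4·(10-4)·(10-2·4)·(4+2·10)+4²·(10-4)²)/(120·10·5000) = 3/3125 rad
Load 3 — applied couple M₀=6 kN·m at a=10/3 m (b=L-a=20/3):
  θ_3 = (R_Ax²/2 - M_Ax - M₀(x-a))/EI  [x>a] with R_A=4/5, M_A=0 = ((4/5)·4²/2 - 0·4 - 6·(4-(10/3)))/5000 = 3/6250 rad
Load 4 — point force P=20 kN at a=15/2 m (b=L-a=5/2):
  θ_4 = -Pb²x(2aL-(3a+b)x)/(2L³EI)  [x≤a] = -20·(5/2)²·4·(2·(15/2)·10-(3·(15/2)+(5/2))·4)/(2·10³·5000) = -1/400 rad
Superposition: θ = Σ θ_i = -573/50000 rad ≈ -0.011460 rad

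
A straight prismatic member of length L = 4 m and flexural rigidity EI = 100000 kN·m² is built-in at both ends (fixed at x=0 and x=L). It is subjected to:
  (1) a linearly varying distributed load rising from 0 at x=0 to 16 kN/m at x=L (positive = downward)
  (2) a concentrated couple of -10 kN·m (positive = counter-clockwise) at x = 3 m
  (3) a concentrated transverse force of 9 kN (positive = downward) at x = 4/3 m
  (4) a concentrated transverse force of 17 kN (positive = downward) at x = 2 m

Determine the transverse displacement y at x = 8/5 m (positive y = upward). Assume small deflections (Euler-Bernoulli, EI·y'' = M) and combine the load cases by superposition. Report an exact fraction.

Load 1 — triangular load w₀=16 kN/m (0→w₀ over full span):
  y_1 = -w₀x²(L-x)²(x+2L)/(120LEI) = -16·(8/5)²·(4-(8/5))²·((8/5)+2·4)/(120·4·100000) = -2304/48828125 m
Load 2 — applied couple M₀=-10 kN·m at a=3 m (b=L-a=1):
  y_2 = (R_Ax³/6 - M_Ax²/2)/EI  [x≤a] with R_A=-45/16, M_A=-25/8 = ((-45/16)·(8/5)³/6 - (-25/8)·(8/5)²/2)/100000 = 13/625000 m
Load 3 — point force P=9 kN at a=4/3 m (b=L-a=8/3):
  y_3 = -Pa²(L-x)²(3bL-(3b+a)(L-x))/(6L³EI)  [x>a] = -9·(4/3)²·(4-(8/5))²·(3·(8/3)·4-(3·(8/3)+(4/3))·(4-(8/5)))/(6·4³·100000) = -9/390625 m
Load 4 — point force P=17 kN at a=2 m (b=L-a=2):
  y_4 = -Pb²x²(3aL-(3a+b)x)/(6L³EI)  [x≤a] = -17·2²·(8/5)²·(3·2·4-(3·2+2)·(8/5))/(6·4³·100000) = -119/2343750 m
Superposition: y = Σ y_i = -117421/1171875000 m ≈ -0.000100 m

y(8/5) = -117421/1171875000 m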